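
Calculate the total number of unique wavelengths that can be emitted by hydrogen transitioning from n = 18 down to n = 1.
153

The electron can occupy levels n = 1, 2, ..., 18 during de-excitation — that is m = 18 - 1 + 1 = 18 distinct levels.

The number of distinct spectral lines equals the number of ways to choose 2 of these m levels (each pair gives one possible emission transition):

Number of lines = m(m-1)/2 = 18×17/2 = 153

These correspond to all possible transitions between the 18 levels:
18 → 17, 18 → 16, 18 → 15, 18 → 14, 18 → 13, 18 → 12, 18 → 11, 18 → 10...

Each transition produces a photon with a unique energy (and thus wavelength). This count does not depend on Z.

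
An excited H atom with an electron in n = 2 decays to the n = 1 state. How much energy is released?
10.204275 eV

The energy levels are E_n = -13.6057 eV / n².

Energy at n = 2: E_2 = -13.6057 / 2² = -3.401425000 eV
Energy at n = 1: E_1 = -13.6057 / 1² = -13.605700000 eV

For emission (electron falling to lower state), the photon energy is:
E_photon = E_2 - E_1 = |-3.401425000 - (-13.605700000)|
E_photon = 10.204275 eV

This energy is carried away by the emitted photon.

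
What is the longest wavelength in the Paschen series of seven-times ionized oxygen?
29.290665 nm

The longest wavelength corresponds to the smallest energy transition in the series.
The Paschen series has all transitions ending at n_f = 3.

For O⁷⁺ (Z = 8), the first line (α-line) is the jump from n = 4 to n = 3:
E_4 = -13.6057 × 8² / 4² = -54.42280000 eV
E_3 = -13.6057 × 8² / 3² = -96.75164444 eV
ΔE = E_4 - E_3 = 42.32884444 eV

λ = hc/E = 1239.84 eV·nm / 42.32884444 eV
λ = 29.290665 nm

This is the α-line of the Paschen series in O⁷⁺.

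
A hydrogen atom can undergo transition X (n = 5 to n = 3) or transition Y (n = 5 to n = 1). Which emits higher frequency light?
5 → 1

Calculate the energy for each transition:

Transition 5 → 3:
ΔE₁ = |E_3 - E_5| = |-13.6057/3² - (-13.6057/5²)|
ΔE₁ = |-1.511744444 - (-0.544228000)| = 0.967516 eV

Transition 5 → 1:
ΔE₂ = |E_1 - E_5| = |-13.6057/1² - (-13.6057/5²)|
ΔE₂ = |-13.605700000 - (-0.544228000)| = 13.061472 eV

Since 13.061472 eV > 0.967516 eV, the transition 5 → 1 emits the more energetic photon.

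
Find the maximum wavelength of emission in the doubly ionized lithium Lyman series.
13.500 nm

The longest wavelength corresponds to the smallest energy transition in the series.
The Lyman series has all transitions ending at n_f = 1.

For Li²⁺ (Z = 3), the first line (α-line) is the jump from n = 2 to n = 1:
E_2 = -13.6057 × 3² / 2² = -30.61283 eV
E_1 = -13.6057 × 3² / 1² = -122.45130 eV
ΔE = E_2 - E_1 = 91.83847 eV

λ = hc/E = 1239.84 eV·nm / 91.83847 eV
λ = 13.500 nm

This is the α-line of the Lyman series in Li²⁺.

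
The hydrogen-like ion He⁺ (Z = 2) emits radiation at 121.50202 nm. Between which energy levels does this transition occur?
n = 4 → n = 2

First, find the photon energy from the wavelength (hc = 1239.84 eV·nm):
E = hc/λ = 1239.84 eV·nm / 121.50202 nm = 10.204275 eV

The energy levels of He⁺ satisfy E_n = -13.6057 × 2² / n² eV, so an emission n_i → n_f releases
ΔE = 13.6057 × 2² × (1/n_f² − 1/n_i²) eV.

Setting ΔE equal to the photon energy:
1/n_f² − 1/n_i² = 10.204275 / (13.6057 × 2²) = 0.18750000

Since 1/n_i² must be positive, we need 1/n_f² > 0.18750000, i.e. n_f ≤ 2. For each allowed n_f, solve n_i = (1/n_f² − 0.18750000)^(−1/2) and check whether it is a whole number:
  n_f = 1: 1/n_i² = 1.00000000 − 0.18750000 = 0.81250000 → n_i = 1.109  (not an integer) ✗
  n_f = 2: 1/n_i² = 0.25000000 − 0.18750000 = 0.06250000 → n_i = 4.000  → integer, n_i = 4 ✓

Only n_f = 2 gives an integer upper level, n_i = 4.

The transition is from n = 4 to n = 2 (emission).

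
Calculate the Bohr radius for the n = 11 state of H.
6.4030 nm (or 64.0304 Å)

The Bohr radius formula is:
r_n = n² a₀ / Z

where a₀ = 0.0529177 nm is the Bohr radius.

For H (Z = 1) at n = 11:
r_11 = 11² × 0.0529177 nm / 1
r_11 = 121 × 0.0529177 nm / 1
r_11 = 6.40304 nm / 1
r_11 = 6.4030 nm

The electron orbits at approximately 6.4030 nm from the nucleus.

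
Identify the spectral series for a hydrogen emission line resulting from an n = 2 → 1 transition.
Lyman series

The spectral series in hydrogen are named based on the final (lower) energy level:
- Lyman series: n_final = 1 (ultraviolet)
- Balmer series: n_final = 2 (visible/near-UV)
- Paschen series: n_final = 3 (infrared)
- Brackett series: n_final = 4 (infrared)
- Pfund series: n_final = 5 (far infrared)

Since this transition ends at n = 1, it belongs to the Lyman series.

For reference, this 2 → 1 line has photon energy
ΔE = 13.6057 eV × (1/1² - 1/2²) = 10.20428 eV,
corresponding to wavelength λ = hc/ΔE = 1239.84 eV·nm / 10.20428 eV = 121.50 nm in the ultraviolet region.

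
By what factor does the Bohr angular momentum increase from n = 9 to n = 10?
1.11111

In the Bohr model, L_n = nℏ, so the ratio is purely the ratio of quantum numbers:

L_10/L_9 = 10ℏ / 9ℏ = 10/9 = 1.11111

The angular momentum scales linearly with n.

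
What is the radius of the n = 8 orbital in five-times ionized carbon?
0.5645 nm (or 5.6446 Å)

The Bohr radius formula is:
r_n = n² a₀ / Z

where a₀ = 0.0529177 nm is the Bohr radius.

For C⁵⁺ (Z = 6) at n = 8:
r_8 = 8² × 0.0529177 nm / 6
r_8 = 64 × 0.0529177 nm / 6
r_8 = 3.38673 nm / 6
r_8 = 0.5645 nm

The electron orbits at approximately 0.5645 nm from the nucleus.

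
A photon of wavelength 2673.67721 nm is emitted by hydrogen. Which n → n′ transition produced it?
n = 13 → n = 5

First, find the photon energy from the wavelength (hc = 1239.84 eV·nm):
E = hc/λ = 1239.84 eV·nm / 2673.67721 nm = 0.46372090 eV

The energy levels of hydrogen satisfy E_n = -13.6057 / n² eV, so an emission n_i → n_f releases
ΔE = 13.6057 × (1/n_f² − 1/n_i²) eV.

Setting ΔE equal to the photon energy:
1/n_f² − 1/n_i² = 0.46372090 / 13.6057 = 0.034082840

Since 1/n_i² must be positive, we need 1/n_f² > 0.034082840, i.e. n_f ≤ 5. For each allowed n_f, solve n_i = (1/n_f² − 0.034082840)^(−1/2) and check whether it is a whole number:
  n_f = 1: 1/n_i² = 1.000000000 − 0.034082840 = 0.965917160 → n_i = 1.017  (not an integer) ✗
  n_f = 2: 1/n_i² = 0.250000000 − 0.034082840 = 0.215917160 → n_i = 2.152  (not an integer) ✗
  n_f = 3: 1/n_i² = 0.111111111 − 0.034082840 = 0.077028271 → n_i = 3.603  (not an integer) ✗
  n_f = 4: 1/n_i² = 0.062500000 − 0.034082840 = 0.028417160 → n_i = 5.932  (not an integer) ✗
  n_f = 5: 1/n_i² = 0.040000000 − 0.034082840 = 0.005917160 → n_i = 13.000  → integer, n_i = 13 ✓

Only n_f = 5 gives an integer upper level, n_i = 13.

The transition is from n = 13 to n = 5 (emission).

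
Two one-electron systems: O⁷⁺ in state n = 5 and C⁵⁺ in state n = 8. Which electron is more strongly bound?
O⁷⁺ at n = 5 (E = -34.83 eV)

Using E_n = -13.6057 Z² / n² eV:

O⁷⁺ (Z = 8) at n = 5:
E = -13.6057 × 8² / 5² = -13.6057 × 64 / 25 = -34.83059 eV

C⁵⁺ (Z = 6) at n = 8:
E = -13.6057 × 6² / 8² = -13.6057 × 36 / 64 = -7.65321 eV

Since -34.83059 eV < -7.65321 eV,
O⁷⁺ at n = 5 is more tightly bound (requires more energy to ionize).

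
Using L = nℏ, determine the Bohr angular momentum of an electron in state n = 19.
2.004e-33 J·s (or 19ℏ)

In the Bohr model, angular momentum is quantized:
L = nℏ

where ℏ = h/(2π) = 1.05457e-34 J·s

For n = 19:
L = 19 × 1.05457e-34 J·s
L = 2.004e-33 J·s

This can also be written as L = 19ℏ.
The angular momentum is an integer multiple of the reduced Planck constant.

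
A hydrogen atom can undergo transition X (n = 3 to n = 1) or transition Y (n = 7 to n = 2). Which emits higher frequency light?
3 → 1

Calculate the energy for each transition:

Transition 3 → 1:
ΔE₁ = |E_1 - E_3| = |-13.6057/1² - (-13.6057/3²)|
ΔE₁ = |-13.6057000000 - (-1.5117444444)| = 12.0939556 eV

Transition 7 → 2:
ΔE₂ = |E_2 - E_7| = |-13.6057/2² - (-13.6057/7²)|
ΔE₂ = |-3.4014250000 - (-0.2776673469)| = 3.1237577 eV

Since 12.0939556 eV > 3.1237577 eV, the transition 3 → 1 emits the more energetic photon.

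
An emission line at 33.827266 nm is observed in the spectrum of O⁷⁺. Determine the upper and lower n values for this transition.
n = 7 → n = 4

First, find the photon energy from the wavelength (hc = 1239.84 eV·nm):
E = hc/λ = 1239.84 eV·nm / 33.827266 nm = 36.652090 eV

The energy levels of O⁷⁺ satisfy E_n = -13.6057 × 8² / n² eV, so an emission n_i → n_f releases
ΔE = 13.6057 × 8² × (1/n_f² − 1/n_i²) eV.

Setting ΔE equal to the photon energy:
1/n_f² − 1/n_i² = 36.652090 / (13.6057 × 8²) = 0.042091837

Since 1/n_i² must be positive, we need 1/n_f² > 0.042091837, i.e. n_f ≤ 4. For each allowed n_f, solve n_i = (1/n_f² − 0.042091837)^(−1/2) and check whether it is a whole number:
  n_f = 1: 1/n_i² = 1.000000000 − 0.042091837 = 0.957908163 → n_i = 1.022  (not an integer) ✗
  n_f = 2: 1/n_i² = 0.250000000 − 0.042091837 = 0.207908163 → n_i = 2.193  (not an integer) ✗
  n_f = 3: 1/n_i² = 0.111111111 − 0.042091837 = 0.069019274 → n_i = 3.806  (not an integer) ✗
  n_f = 4: 1/n_i² = 0.062500000 − 0.042091837 = 0.020408163 → n_i = 7.000  → integer, n_i = 7 ✓

Only n_f = 4 gives an integer upper level, n_i = 7.

The transition is from n = 7 to n = 4 (emission).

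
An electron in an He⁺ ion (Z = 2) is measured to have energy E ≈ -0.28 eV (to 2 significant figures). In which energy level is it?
n = 14

The exact energy levels follow E_n = -13.6057 Z² / n² eV with Z = 2.

The measured value (-0.28 eV) is reported to only 2 significant figures, so we must test candidate n values and see which one matches to that precision.

Candidate energies:
  n = 12:  E = -13.6057 × 2² / 12² = -0.37794 eV
  n = 13:  E = -13.6057 × 2² / 13² = -0.32203 eV
  n = 14:  E = -13.6057 × 2² / 14² = -0.27767 eV  ← matches
  n = 15:  E = -13.6057 × 2² / 15² = -0.24188 eV
  n = 16:  E = -13.6057 × 2² / 16² = -0.21259 eV

Checking against the measurement of -0.28 eV (2 sig figs), only n = 14 agrees:
E_14 = -0.27767 eV, which rounds to -0.28 eV ✓

Therefore n = 14.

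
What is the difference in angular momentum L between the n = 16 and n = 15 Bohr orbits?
1.05457e-34 J·s (or 1ℏ)

In the Bohr model, L_n = nℏ where ℏ = 1.0545718e-34 J·s.

L_16 = 16ℏ = 1.6873149e-33 J·s
L_15 = 15ℏ = 1.5818577e-33 J·s

ΔL = L_16 - L_15 = (16 - 15)ℏ = 1ℏ
ΔL = 1 × 1.0545718e-34 J·s = 1.05457e-34 J·s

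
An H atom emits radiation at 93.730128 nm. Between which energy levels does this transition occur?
n = 6 → n = 1

First, find the photon energy from the wavelength (hc = 1239.84 eV·nm):
E = hc/λ = 1239.84 eV·nm / 93.730128 nm = 13.227764 eV

The energy levels of hydrogen satisfy E_n = -13.6057 / n² eV, so an emission n_i → n_f releases
ΔE = 13.6057 × (1/n_f² − 1/n_i²) eV.

Setting ΔE equal to the photon energy:
1/n_f² − 1/n_i² = 13.227764 / 13.6057 = 0.97222223

Since 1/n_i² must be positive, we need 1/n_f² > 0.97222223, i.e. n_f ≤ 1. For each allowed n_f, solve n_i = (1/n_f² − 0.97222223)^(−1/2) and check whether it is a whole number:
  n_f = 1: 1/n_i² = 1.00000000 − 0.97222223 = 0.02777777 → n_i = 6.000  → integer, n_i = 6 ✓

Only n_f = 1 gives an integer upper level, n_i = 6.

The transition is from n = 6 to n = 1 (emission).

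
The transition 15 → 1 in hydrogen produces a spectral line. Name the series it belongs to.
Lyman series

The spectral series in hydrogen are named based on the final (lower) energy level:
- Lyman series: n_final = 1 (ultraviolet)
- Balmer series: n_final = 2 (visible/near-UV)
- Paschen series: n_final = 3 (infrared)
- Brackett series: n_final = 4 (infrared)
- Pfund series: n_final = 5 (far infrared)

Since this transition ends at n = 1, it belongs to the Lyman series.

For reference, this 15 → 1 line has photon energy
ΔE = 13.6057 eV × (1/1² - 1/15²) = 13.54523022 eV,
corresponding to wavelength λ = hc/ΔE = 1239.84 eV·nm / 13.54523022 eV = 91.533328 nm in the ultraviolet region.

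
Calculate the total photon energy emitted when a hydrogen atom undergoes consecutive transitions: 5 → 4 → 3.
0.967516 eV

The energy levels of hydrogen are E_n = -13.6057 / n² eV.

First transition (5 → 4):
ΔE₁ = |E_4 - E_5|
ΔE₁ = |-0.850356250000 - (-0.544228000000)| = 0.306128250 eV

Second transition (4 → 3):
ΔE₂ = |E_3 - E_4|
ΔE₂ = |-1.511744444444 - (-0.850356250000)| = 0.661388194 eV

Total energy released:
E_total = ΔE₁ + ΔE₂ = 0.306128250 + 0.661388194 = 0.967516 eV

Note: This equals the direct transition 5 → 3: 0.967516 eV ✓
Energy is conserved regardless of the path taken.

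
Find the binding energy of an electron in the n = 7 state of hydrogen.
0.27767 eV

The ionization energy is the energy needed to remove the electron completely (n → ∞).

For hydrogen, E_n = -13.6057 eV / n².

At n = 7: E_7 = -13.6057 / 7² = -0.27766735 eV
At n = ∞: E_∞ = 0 eV

Ionization energy = E_∞ - E_7 = 0 - (-0.27766735) = 0.27766735 eV
Ionization energy ≈ 0.27767 eV

This is also called the binding energy of the electron in state n = 7.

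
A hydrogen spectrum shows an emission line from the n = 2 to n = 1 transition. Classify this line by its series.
Lyman series

The spectral series in hydrogen are named based on the final (lower) energy level:
- Lyman series: n_final = 1 (ultraviolet)
- Balmer series: n_final = 2 (visible/near-UV)
- Paschen series: n_final = 3 (infrared)
- Brackett series: n_final = 4 (infrared)
- Pfund series: n_final = 5 (far infrared)

Since this transition ends at n = 1, it belongs to the Lyman series.

For reference, this 2 → 1 line has photon energy
ΔE = 13.6057 eV × (1/1² - 1/2²) = 10.204275000 eV,
corresponding to wavelength λ = hc/ΔE = 1239.84 eV·nm / 10.204275000 eV = 121.502018 nm in the ultraviolet region.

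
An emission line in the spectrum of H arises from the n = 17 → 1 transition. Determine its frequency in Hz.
3.28e+15 Hz

First, find the transition energy:
E_17 = -13.6057 / 17² = -0.0470785 eV
E_1 = -13.6057 / 1² = -13.6057000 eV
|ΔE| = |E_1 - E_17| = 13.5586215 eV

Convert to Joules: E = 13.5586215 eV × (1.602177 × 10⁻¹⁹ J/eV) = 2.1723e-18 J

Using E = hf:
f = E/h = 2.1723e-18 J / (6.62607 × 10⁻³⁴ J·s)
f = 3.28e+15 Hz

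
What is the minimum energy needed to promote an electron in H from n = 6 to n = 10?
0.242 eV

The energy levels of a hydrogen-like atom are E_n = -13.6057 eV / n².

Energy at n = 6: E_6 = -13.6057 / 6² = -0.377936 eV
Energy at n = 10: E_10 = -13.6057 / 10² = -0.136057 eV

The excitation energy is the difference:
ΔE = E_10 - E_6
ΔE = -0.136057 - (-0.377936)
ΔE = 0.242 eV

Since this is positive, energy must be absorbed (photon absorption).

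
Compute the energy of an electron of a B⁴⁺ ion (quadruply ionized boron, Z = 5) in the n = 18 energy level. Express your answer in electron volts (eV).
-1.05 eV

The energy levels of a hydrogen-like atom are given by:
E_n = -13.6057 Z² / n² eV  (with Z = 5 for B⁴⁺)

For n = 18:
E_18 = -13.6057 × 5² / 18²
E_18 = -13.6057 × 25 / 324
E_18 = -1.05 eV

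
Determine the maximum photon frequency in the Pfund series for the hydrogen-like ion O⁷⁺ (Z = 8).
8.4220e+15 Hz

The series limit corresponds to the transition from n = ∞ to n = 5.
This is the highest energy (shortest wavelength) transition in the Pfund series.

E_∞ = 0 eV
E_5 = -13.6057 × 8² / 5² = -34.830592 eV

Energy at series limit:
ΔE = E_∞ - E_5 = 0 - (-34.830592) = 34.830592 eV
E = 34.830592 eV × (1.602177 × 10⁻¹⁹ J/eV) = 5.580477e-18 J
f = E/h = 5.580477e-18 J / (6.62607 × 10⁻³⁴ J·s) = 8.4220e+15 Hz

This energy equals the ionization energy from the n = 5 state of O⁷⁺.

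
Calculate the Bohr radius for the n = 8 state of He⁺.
1.6934 nm (or 16.9337 Å)

The Bohr radius formula is:
r_n = n² a₀ / Z

where a₀ = 0.0529177 nm is the Bohr radius.

For He⁺ (Z = 2) at n = 8:
r_8 = 8² × 0.0529177 nm / 2
r_8 = 64 × 0.0529177 nm / 2
r_8 = 3.38673 nm / 2
r_8 = 1.6934 nm

The electron orbits at approximately 1.6934 nm from the nucleus.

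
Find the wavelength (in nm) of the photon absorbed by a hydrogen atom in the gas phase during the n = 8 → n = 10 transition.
16200.2690 nm

First, find the transition energy using E_n = -13.6057 / n² eV:
E_8 = -13.6057 / 8² = -0.212589062500 eV
E_10 = -13.6057 / 10² = -0.136057000000 eV

Photon energy: |ΔE| = |E_10 - E_8| = 0.076532062500 eV

Convert to wavelength using E = hc/λ with hc = 1239.84 eV·nm:
λ = hc/E = 1239.84 eV·nm / 0.076532062500 eV
λ = 16200.2690 nm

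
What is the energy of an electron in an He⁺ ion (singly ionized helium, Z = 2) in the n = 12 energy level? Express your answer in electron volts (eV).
-0.378 eV

The energy levels of a hydrogen-like atom are given by:
E_n = -13.6057 Z² / n² eV  (with Z = 2 for He⁺)

For n = 12:
E_12 = -13.6057 × 2² / 12²
E_12 = -13.6057 × 4 / 144
E_12 = -0.378 eV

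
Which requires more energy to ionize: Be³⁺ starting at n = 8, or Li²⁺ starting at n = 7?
Be³⁺ at n = 8 (E = -3.40 eV)

Using E_n = -13.6057 Z² / n² eV:

Be³⁺ (Z = 4) at n = 8:
E = -13.6057 × 4² / 8² = -13.6057 × 16 / 64 = -3.40143 eV

Li²⁺ (Z = 3) at n = 7:
E = -13.6057 × 3² / 7² = -13.6057 × 9 / 49 = -2.49901 eV

Since -3.40143 eV < -2.49901 eV,
Be³⁺ at n = 8 is more tightly bound (requires more energy to ionize).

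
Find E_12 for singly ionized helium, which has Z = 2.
-0.378 eV

For hydrogen-like ions, the energy levels scale with Z²:
E_n = -13.6057 Z² / n² eV

For He⁺ (Z = 2) at n = 12:
E_12 = -13.6057 × 2² / 12²
E_12 = -13.6057 × 4 / 144
E_12 = -54.4228 / 144
E_12 = -0.378 eV

The energy is 4 times more negative than hydrogen at the same n due to the stronger nuclear charge.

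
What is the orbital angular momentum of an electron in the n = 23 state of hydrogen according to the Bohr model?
2.43e-33 J·s (or 23ℏ)

In the Bohr model, angular momentum is quantized:
L = nℏ

where ℏ = h/(2π) = 1.0546e-34 J·s

For n = 23:
L = 23 × 1.0546e-34 J·s
L = 2.43e-33 J·s

This can also be written as L = 23ℏ.
The angular momentum is an integer multiple of the reduced Planck constant.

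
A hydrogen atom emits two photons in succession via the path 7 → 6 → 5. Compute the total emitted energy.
0.267 eV

The energy levels of hydrogen are E_n = -13.6057 / n² eV.

First transition (7 → 6):
ΔE₁ = |E_6 - E_7|
ΔE₁ = |-0.377936111 - (-0.277667347)| = 0.100269 eV

Second transition (6 → 5):
ΔE₂ = |E_5 - E_6|
ΔE₂ = |-0.544228000 - (-0.377936111)| = 0.166292 eV

Total energy released:
E_total = ΔE₁ + ΔE₂ = 0.100269 + 0.166292 = 0.267 eV

Note: This equals the direct transition 7 → 5: 0.267 eV ✓
Energy is conserved regardless of the path taken.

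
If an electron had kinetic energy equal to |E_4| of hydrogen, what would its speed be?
5.46923e+05 m/s (or 0.1824% of c)

The binding energy at n = 4 for hydrogen is:
E_4 = -13.6057/4² = -0.850356250 eV
|E_4| = 0.850356250 eV

Convert to Joules:
KE = 0.850356250 eV × (1.602177 × 10⁻¹⁹ J/eV) = 1.3624212e-19 J

Using KE = ½mv²:
v = √(2·KE/m_e)
v = √(2 × 1.3624212e-19 J / 9.10938 × 10⁻³¹ kg)
v = 5.46923e+05 m/s

This is approximately 0.1824% the speed of light.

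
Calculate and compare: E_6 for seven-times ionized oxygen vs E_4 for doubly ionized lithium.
O⁷⁺ at n = 6 (E = -24.187911 eV)

Using E_n = -13.6057 Z² / n² eV:

O⁷⁺ (Z = 8) at n = 6:
E = -13.6057 × 8² / 6² = -13.6057 × 64 / 36 = -24.187911111 eV

Li²⁺ (Z = 3) at n = 4:
E = -13.6057 × 3² / 4² = -13.6057 × 9 / 16 = -7.653206250 eV

Since -24.187911111 eV < -7.653206250 eV,
O⁷⁺ at n = 6 is more tightly bound (requires more energy to ionize).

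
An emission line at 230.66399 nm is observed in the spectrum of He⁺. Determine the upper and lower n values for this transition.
n = 9 → n = 3

First, find the photon energy from the wavelength (hc = 1239.84 eV·nm):
E = hc/λ = 1239.84 eV·nm / 230.66399 nm = 5.3750913 eV

The energy levels of He⁺ satisfy E_n = -13.6057 × 2² / n² eV, so an emission n_i → n_f releases
ΔE = 13.6057 × 2² × (1/n_f² − 1/n_i²) eV.

Setting ΔE equal to the photon energy:
1/n_f² − 1/n_i² = 5.3750913 / (13.6057 × 2²) = 0.098765431

Since 1/n_i² must be positive, we need 1/n_f² > 0.098765431, i.e. n_f ≤ 3. For each allowed n_f, solve n_i = (1/n_f² − 0.098765431)^(−1/2) and check whether it is a whole number:
  n_f = 1: 1/n_i² = 1.000000000 − 0.098765431 = 0.901234569 → n_i = 1.053  (not an integer) ✗
  n_f = 2: 1/n_i² = 0.250000000 − 0.098765431 = 0.151234569 → n_i = 2.571  (not an integer) ✗
  n_f = 3: 1/n_i² = 0.111111111 − 0.098765431 = 0.012345680 → n_i = 9.000  → integer, n_i = 9 ✓

Only n_f = 3 gives an integer upper level, n_i = 9.

The transition is from n = 9 to n = 3 (emission).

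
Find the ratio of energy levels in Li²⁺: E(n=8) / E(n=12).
2.250

Using E_n = -13.6057 Z² / n² eV with Z = 3:

E_8 = -13.6057 × 3² / 8² = -122.4513 / 64 = -1.913301563 eV
E_12 = -13.6057 × 3² / 12² = -122.4513 / 144 = -0.850356250 eV

The ratio is:
E_8/E_12 = (-1.913301563) / (-0.850356250)
E_8/E_12 = (-122.4513/64) / (-122.4513/144)
E_8/E_12 = 144/64
E_8/E_12 = 2.250
(Note: the Z² factors cancel in the ratio.)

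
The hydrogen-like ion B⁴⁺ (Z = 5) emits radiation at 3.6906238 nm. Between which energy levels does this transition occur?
n = 9 → n = 1

First, find the photon energy from the wavelength (hc = 1239.84 eV·nm):
E = hc/λ = 1239.84 eV·nm / 3.6906238 nm = 335.94321 eV

The energy levels of B⁴⁺ satisfy E_n = -13.6057 × 5² / n² eV, so an emission n_i → n_f releases
ΔE = 13.6057 × 5² × (1/n_f² − 1/n_i²) eV.

Setting ΔE equal to the photon energy:
1/n_f² − 1/n_i² = 335.94321 / (13.6057 × 5²) = 0.98765432

Since 1/n_i² must be positive, we need 1/n_f² > 0.98765432, i.e. n_f ≤ 1. For each allowed n_f, solve n_i = (1/n_f² − 0.98765432)^(−1/2) and check whether it is a whole number:
  n_f = 1: 1/n_i² = 1.00000000 − 0.98765432 = 0.01234568 → n_i = 9.000  → integer, n_i = 9 ✓

Only n_f = 1 gives an integer upper level, n_i = 9.

The transition is from n = 9 to n = 1 (emission).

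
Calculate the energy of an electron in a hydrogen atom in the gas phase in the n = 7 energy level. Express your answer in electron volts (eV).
-0.27767 eV

The energy levels of a hydrogen-like atom are given by:
E_n = -13.6057 eV / n²

For n = 7:
E_7 = -13.6057 eV / 7²
E_7 = -13.6057 eV / 49
E_7 = -0.27767 eV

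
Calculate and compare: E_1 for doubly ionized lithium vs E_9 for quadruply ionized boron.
Li²⁺ at n = 1 (E = -122.4513 eV)

Using E_n = -13.6057 Z² / n² eV:

Li²⁺ (Z = 3) at n = 1:
E = -13.6057 × 3² / 1² = -13.6057 × 9 / 1 = -122.4513000 eV

B⁴⁺ (Z = 5) at n = 9:
E = -13.6057 × 5² / 9² = -13.6057 × 25 / 81 = -4.1992901 eV

Since -122.4513000 eV < -4.1992901 eV,
Li²⁺ at n = 1 is more tightly bound (requires more energy to ionize).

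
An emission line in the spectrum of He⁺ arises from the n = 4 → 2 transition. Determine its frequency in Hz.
2.46738e+15 Hz

First, find the transition energy:
E_4 = -13.6057 × 2² / 4² = -3.4014250 eV
E_2 = -13.6057 × 2² / 2² = -13.6057000 eV
|ΔE| = |E_2 - E_4| = 10.2042750 eV

Convert to Joules: E = 10.2042750 eV × (1.602177 × 10⁻¹⁹ J/eV) = 1.6349055e-18 J

Using E = hf:
f = E/h = 1.6349055e-18 J / (6.62607 × 10⁻³⁴ J·s)
f = 2.46738e+15 Hz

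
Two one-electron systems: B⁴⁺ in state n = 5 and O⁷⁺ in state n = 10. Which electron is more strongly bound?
B⁴⁺ at n = 5 (E = -13.606 eV)

Using E_n = -13.6057 Z² / n² eV:

B⁴⁺ (Z = 5) at n = 5:
E = -13.6057 × 5² / 5² = -13.6057 × 25 / 25 = -13.605700 eV

O⁷⁺ (Z = 8) at n = 10:
E = -13.6057 × 8² / 10² = -13.6057 × 64 / 100 = -8.707648 eV

Since -13.605700 eV < -8.707648 eV,
B⁴⁺ at n = 5 is more tightly bound (requires more energy to ionize).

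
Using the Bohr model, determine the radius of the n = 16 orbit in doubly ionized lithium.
4.515646 nm (or 45.156455 Å)

The Bohr radius formula is:
r_n = n² a₀ / Z

where a₀ = 0.052917721 nm is the Bohr radius.

For Li²⁺ (Z = 3) at n = 16:
r_16 = 16² × 0.052917721 nm / 3
r_16 = 256 × 0.052917721 nm / 3
r_16 = 13.5469366 nm / 3
r_16 = 4.515646 nm

The electron orbits at approximately 4.515646 nm from the nucleus.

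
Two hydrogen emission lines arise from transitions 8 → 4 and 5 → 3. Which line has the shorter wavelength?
5 → 3

Calculate the energy for each transition:

Transition 8 → 4:
ΔE₁ = |E_4 - E_8| = |-13.6057/4² - (-13.6057/8²)|
ΔE₁ = |-0.850356250000 - (-0.212589062500)| = 0.637767188 eV

Transition 5 → 3:
ΔE₂ = |E_3 - E_5| = |-13.6057/3² - (-13.6057/5²)|
ΔE₂ = |-1.511744444444 - (-0.544228000000)| = 0.967516444 eV

Since 0.967516444 eV > 0.637767188 eV, the transition 5 → 3 emits the more energetic photon.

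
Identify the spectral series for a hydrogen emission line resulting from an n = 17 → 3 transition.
Paschen series

The spectral series in hydrogen are named based on the final (lower) energy level:
- Lyman series: n_final = 1 (ultraviolet)
- Balmer series: n_final = 2 (visible/near-UV)
- Paschen series: n_final = 3 (infrared)
- Brackett series: n_final = 4 (infrared)
- Pfund series: n_final = 5 (far infrared)

Since this transition ends at n = 3, it belongs to the Paschen series.

For reference, this 17 → 3 line has photon energy
ΔE = 13.6057 eV × (1/3² - 1/17²) = 1.4646659 eV,
corresponding to wavelength λ = hc/ΔE = 1239.84 eV·nm / 1.4646659 eV = 846.500 nm in the infrared region.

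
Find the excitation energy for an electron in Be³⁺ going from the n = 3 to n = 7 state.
19.74523 eV

The energy levels of a hydrogen-like atom are E_n = -13.6057 Z² eV / n².

Energy at n = 3: E_3 = -13.6057 × 4² / 3² = -24.18791111 eV
Energy at n = 7: E_7 = -13.6057 × 4² / 7² = -4.44267755 eV

The excitation energy is the difference:
ΔE = E_7 - E_3
ΔE = -4.44267755 - (-24.18791111)
ΔE = 19.74523 eV

Since this is positive, energy must be absorbed (photon absorption).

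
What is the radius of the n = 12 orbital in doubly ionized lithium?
2.5401 nm (or 25.4005 Å)

The Bohr radius formula is:
r_n = n² a₀ / Z

where a₀ = 0.0529177 nm is the Bohr radius.

For Li²⁺ (Z = 3) at n = 12:
r_12 = 12² × 0.0529177 nm / 3
r_12 = 144 × 0.0529177 nm / 3
r_12 = 7.62015 nm / 3
r_12 = 2.5401 nm

The electron orbits at approximately 2.5401 nm from the nucleus.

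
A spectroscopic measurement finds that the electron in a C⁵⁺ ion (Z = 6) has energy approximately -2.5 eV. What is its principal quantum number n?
n = 14

The exact energy levels follow E_n = -13.6057 Z² / n² eV with Z = 6.

The measured value (-2.5 eV) is reported to only 2 significant figures, so we must test candidate n values and see which one matches to that precision.

Candidate energies:
  n = 12:  E = -13.6057 × 6² / 12² = -3.401425 eV
  n = 13:  E = -13.6057 × 6² / 13² = -2.898256 eV
  n = 14:  E = -13.6057 × 6² / 14² = -2.499006 eV  ← matches
  n = 15:  E = -13.6057 × 6² / 15² = -2.176912 eV
  n = 16:  E = -13.6057 × 6² / 16² = -1.913302 eV

Checking against the measurement of -2.5 eV (2 sig figs), only n = 14 agrees:
E_14 = -2.499006 eV, which rounds to -2.5 eV ✓

Therefore n = 14.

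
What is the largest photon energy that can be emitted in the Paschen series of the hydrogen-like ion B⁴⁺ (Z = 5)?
37.79 eV

The series limit corresponds to the transition from n = ∞ to n = 3.
This is the highest energy (shortest wavelength) transition in the Paschen series.

E_∞ = 0 eV
E_3 = -13.6057 × 5² / 3² = -37.79 eV

Energy at series limit:
ΔE = E_∞ - E_3 = 0 - (-37.79) = 37.79 eV

This energy equals the ionization energy from the n = 3 state of B⁴⁺.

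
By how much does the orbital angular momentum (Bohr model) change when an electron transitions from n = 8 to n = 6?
2.109e-34 J·s (or 2ℏ)

In the Bohr model, L_n = nℏ where ℏ = 1.05457e-34 J·s.

L_8 = 8ℏ = 8.43656e-34 J·s
L_6 = 6ℏ = 6.32742e-34 J·s

ΔL = L_8 - L_6 = (8 - 6)ℏ = 2ℏ
ΔL = 2 × 1.05457e-34 J·s = 2.109e-34 J·s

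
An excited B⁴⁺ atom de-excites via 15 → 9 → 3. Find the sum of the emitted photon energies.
36.28 eV

The energy levels of B⁴⁺ are E_n = -13.6057 × 5² / n² eV.

First transition (15 → 9):
ΔE₁ = |E_9 - E_15|
ΔE₁ = |-4.19929012 - (-1.51174444)| = 2.68755 eV

Second transition (9 → 3):
ΔE₂ = |E_3 - E_9|
ΔE₂ = |-37.79361111 - (-4.19929012)| = 33.59432 eV

Total energy released:
E_total = ΔE₁ + ΔE₂ = 2.68755 + 33.59432 = 36.28 eV

Note: This equals the direct transition 15 → 3: 36.28 eV ✓
Energy is conserved regardless of the path taken.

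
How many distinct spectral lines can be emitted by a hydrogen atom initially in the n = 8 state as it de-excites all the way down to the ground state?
28

The electron can occupy levels n = 1, 2, ..., 8 during de-excitation — that is m = 8 - 1 + 1 = 8 distinct levels.

The number of distinct spectral lines equals the number of ways to choose 2 of these m levels (each pair gives one possible emission transition):

Number of lines = m(m-1)/2 = 8×7/2 = 28

These correspond to all possible transitions between the 8 levels:
8 → 7, 8 → 6, 8 → 5, 8 → 4, 8 → 3, 8 → 2, 8 → 1, 7 → 6...

Each transition produces a photon with a unique energy (and thus wavelength). This count does not depend on Z.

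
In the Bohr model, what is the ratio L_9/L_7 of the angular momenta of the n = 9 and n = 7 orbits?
1.28571

In the Bohr model, L_n = nℏ, so the ratio is purely the ratio of quantum numbers:

L_9/L_7 = 9ℏ / 7ℏ = 9/7 = 1.28571

The angular momentum scales linearly with n.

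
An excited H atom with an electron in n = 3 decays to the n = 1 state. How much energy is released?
12.094 eV

The energy levels are E_n = -13.6057 eV / n².

Energy at n = 3: E_3 = -13.6057 / 3² = -1.511744 eV
Energy at n = 1: E_1 = -13.6057 / 1² = -13.605700 eV

For emission (electron falling to lower state), the photon energy is:
E_photon = E_3 - E_1 = |-1.511744 - (-13.605700)|
E_photon = 12.094 eV

This energy is carried away by the emitted photon.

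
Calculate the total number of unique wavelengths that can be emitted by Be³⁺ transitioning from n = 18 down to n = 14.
10

The electron can occupy levels n = 14, 15, ..., 18 during de-excitation — that is m = 18 - 14 + 1 = 5 distinct levels.

The number of distinct spectral lines equals the number of ways to choose 2 of these m levels (each pair gives one possible emission transition):

Number of lines = m(m-1)/2 = 5×4/2 = 10

These correspond to all possible transitions between the 5 levels:
18 → 17, 18 → 16, 18 → 15, 18 → 14, 17 → 16, 17 → 15, 17 → 14, 16 → 15...

Each transition produces a photon with a unique energy (and thus wavelength). This count does not depend on Z.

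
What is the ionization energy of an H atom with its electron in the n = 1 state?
13.60570 eV

The ionization energy is the energy needed to remove the electron completely (n → ∞).

For hydrogen, E_n = -13.6057 eV / n².

At n = 1: E_1 = -13.6057 / 1² = -13.60570000 eV
At n = ∞: E_∞ = 0 eV

Ionization energy = E_∞ - E_1 = 0 - (-13.60570000) = 13.60570000 eV
Ionization energy ≈ 13.60570 eV

This is also called the binding energy of the electron in state n = 1.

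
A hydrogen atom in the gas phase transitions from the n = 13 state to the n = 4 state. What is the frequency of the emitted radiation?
1.86149e+14 Hz

First, find the transition energy:
E_13 = -13.6057 / 13² = -0.080507101 eV
E_4 = -13.6057 / 4² = -0.850356250 eV
|ΔE| = |E_4 - E_13| = 0.769849149 eV

Convert to Joules: E = 0.769849149 eV × (1.602177 × 10⁻¹⁹ J/eV) = 1.2334346e-19 J

Using E = hf:
f = E/h = 1.2334346e-19 J / (6.62607 × 10⁻³⁴ J·s)
f = 1.86149e+14 Hz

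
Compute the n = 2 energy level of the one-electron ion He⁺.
-13.6057 eV

For hydrogen-like ions, the energy levels scale with Z²:
E_n = -13.6057 Z² / n² eV

For He⁺ (Z = 2) at n = 2:
E_2 = -13.6057 × 2² / 2²
E_2 = -13.6057 × 4 / 4
E_2 = -54.4228 / 4
E_2 = -13.6057 eV

The energy is 4 times more negative than hydrogen at the same n due to the stronger nuclear charge.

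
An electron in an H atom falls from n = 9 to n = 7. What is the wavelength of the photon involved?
11302.54 nm

First, find the transition energy using E_n = -13.6057 / n² eV:
E_9 = -13.6057 / 9² = -0.167971605 eV
E_7 = -13.6057 / 7² = -0.277667347 eV

Photon energy: |ΔE| = |E_7 - E_9| = 0.109695742 eV

Convert to wavelength using E = hc/λ with hc = 1239.84 eV·nm:
λ = hc/E = 1239.84 eV·nm / 0.109695742 eV
λ = 11302.54 nm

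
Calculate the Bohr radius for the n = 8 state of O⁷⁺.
0.4233 nm (or 4.2334 Å)

The Bohr radius formula is:
r_n = n² a₀ / Z

where a₀ = 0.0529177 nm is the Bohr radius.

For O⁷⁺ (Z = 8) at n = 8:
r_8 = 8² × 0.0529177 nm / 8
r_8 = 64 × 0.0529177 nm / 8
r_8 = 3.38673 nm / 8
r_8 = 0.4233 nm

The electron orbits at approximately 0.4233 nm from the nucleus.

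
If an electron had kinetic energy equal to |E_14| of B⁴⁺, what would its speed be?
7.813e+05 m/s (or 0.261% of c)

The binding energy at n = 14 for B⁴⁺ is:
E_14 = -13.6057 × 5²/14² = -1.735421 eV
|E_14| = 1.735421 eV

Convert to Joules:
KE = 1.735421 eV × (1.602177 × 10⁻¹⁹ J/eV) = 2.78045e-19 J

Using KE = ½mv²:
v = √(2·KE/m_e)
v = √(2 × 2.78045e-19 J / 9.10938 × 10⁻³¹ kg)
v = 7.813e+05 m/s

This is approximately 0.261% the speed of light.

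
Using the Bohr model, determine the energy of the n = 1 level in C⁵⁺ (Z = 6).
-489.805200 eV

For hydrogen-like ions, the energy levels scale with Z²:
E_n = -13.6057 Z² / n² eV

For C⁵⁺ (Z = 6) at n = 1:
E_1 = -13.6057 × 6² / 1²
E_1 = -13.6057 × 36 / 1
E_1 = -489.8052 / 1
E_1 = -489.805200 eV

The energy is 36 times more negative than hydrogen at the same n due to the stronger nuclear charge.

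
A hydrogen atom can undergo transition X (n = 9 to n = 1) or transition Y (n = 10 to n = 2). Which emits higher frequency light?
9 → 1

Calculate the energy for each transition:

Transition 9 → 1:
ΔE₁ = |E_1 - E_9| = |-13.6057/1² - (-13.6057/9²)|
ΔE₁ = |-13.605700000 - (-0.167971605)| = 13.437728 eV

Transition 10 → 2:
ΔE₂ = |E_2 - E_10| = |-13.6057/2² - (-13.6057/10²)|
ΔE₂ = |-3.401425000 - (-0.136057000)| = 3.265368 eV

Since 13.437728 eV > 3.265368 eV, the transition 9 → 1 emits the more energetic photon.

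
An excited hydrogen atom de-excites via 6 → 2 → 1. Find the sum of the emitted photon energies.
13.228 eV

The energy levels of hydrogen are E_n = -13.6057 / n² eV.

First transition (6 → 2):
ΔE₁ = |E_2 - E_6|
ΔE₁ = |-3.401425000 - (-0.377936111)| = 3.023489 eV

Second transition (2 → 1):
ΔE₂ = |E_1 - E_2|
ΔE₂ = |-13.605700000 - (-3.401425000)| = 10.204275 eV

Total energy released:
E_total = ΔE₁ + ΔE₂ = 3.023489 + 10.204275 = 13.228 eV

Note: This equals the direct transition 6 → 1: 13.228 eV ✓
Energy is conserved regardless of the path taken.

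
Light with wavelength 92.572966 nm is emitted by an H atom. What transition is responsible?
n = 8 → n = 1

First, find the photon energy from the wavelength (hc = 1239.84 eV·nm):
E = hc/λ = 1239.84 eV·nm / 92.572966 nm = 13.393111 eV

The energy levels of hydrogen satisfy E_n = -13.6057 / n² eV, so an emission n_i → n_f releases
ΔE = 13.6057 × (1/n_f² − 1/n_i²) eV.

Setting ΔE equal to the photon energy:
1/n_f² − 1/n_i² = 13.393111 / 13.6057 = 0.98437500

Since 1/n_i² must be positive, we need 1/n_f² > 0.98437500, i.e. n_f ≤ 1. For each allowed n_f, solve n_i = (1/n_f² − 0.98437500)^(−1/2) and check whether it is a whole number:
  n_f = 1: 1/n_i² = 1.00000000 − 0.98437500 = 0.01562500 → n_i = 8.000  → integer, n_i = 8 ✓

Only n_f = 1 gives an integer upper level, n_i = 8.

The transition is from n = 8 to n = 1 (emission).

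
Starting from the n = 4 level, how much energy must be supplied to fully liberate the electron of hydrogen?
0.850356 eV

The ionization energy is the energy needed to remove the electron completely (n → ∞).

For hydrogen, E_n = -13.6057 eV / n².

At n = 4: E_4 = -13.6057 / 4² = -0.850356250 eV
At n = ∞: E_∞ = 0 eV

Ionization energy = E_∞ - E_4 = 0 - (-0.850356250) = 0.850356250 eV
Ionization energy ≈ 0.850356 eV

This is also called the binding energy of the electron in state n = 4.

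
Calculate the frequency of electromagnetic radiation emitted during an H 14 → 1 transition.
3.27e+15 Hz

First, find the transition energy:
E_14 = -13.6057 / 14² = -0.06942 eV
E_1 = -13.6057 / 1² = -13.60570 eV
|ΔE| = |E_1 - E_14| = 13.53628 eV

Convert to Joules: E = 13.53628 eV × (1.602177 × 10⁻¹⁹ J/eV) = 2.1688e-18 J

Using E = hf:
f = E/h = 2.1688e-18 J / (6.62607 × 10⁻³⁴ J·s)
f = 3.27e+15 Hz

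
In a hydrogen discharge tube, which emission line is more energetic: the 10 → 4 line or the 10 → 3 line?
10 → 3

Calculate the energy for each transition:

Transition 10 → 4:
ΔE₁ = |E_4 - E_10| = |-13.6057/4² - (-13.6057/10²)|
ΔE₁ = |-0.8503562500 - (-0.1360570000)| = 0.7142993 eV

Transition 10 → 3:
ΔE₂ = |E_3 - E_10| = |-13.6057/3² - (-13.6057/10²)|
ΔE₂ = |-1.5117444444 - (-0.1360570000)| = 1.3756874 eV

Since 1.3756874 eV > 0.7142993 eV, the transition 10 → 3 emits the more energetic photon.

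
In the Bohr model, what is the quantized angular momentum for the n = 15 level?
1.58186e-33 J·s (or 15ℏ)

In the Bohr model, angular momentum is quantized:
L = nℏ

where ℏ = h/(2π) = 1.0545718e-34 J·s

For n = 15:
L = 15 × 1.0545718e-34 J·s
L = 1.58186e-33 J·s

This can also be written as L = 15ℏ.
The angular momentum is an integer multiple of the reduced Planck constant.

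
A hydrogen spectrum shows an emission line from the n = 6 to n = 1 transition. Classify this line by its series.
Lyman series

The spectral series in hydrogen are named based on the final (lower) energy level:
- Lyman series: n_final = 1 (ultraviolet)
- Balmer series: n_final = 2 (visible/near-UV)
- Paschen series: n_final = 3 (infrared)
- Brackett series: n_final = 4 (infrared)
- Pfund series: n_final = 5 (far infrared)

Since this transition ends at n = 1, it belongs to the Lyman series.

For reference, this 6 → 1 line has photon energy
ΔE = 13.6057 eV × (1/1² - 1/6²) = 13.227764 eV,
corresponding to wavelength λ = hc/ΔE = 1239.84 eV·nm / 13.227764 eV = 93.7301 nm in the ultraviolet region.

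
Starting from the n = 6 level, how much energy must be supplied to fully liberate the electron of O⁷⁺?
24.187911 eV

The ionization energy is the energy needed to remove the electron completely (n → ∞).

For a hydrogen-like ion with Z = 8, E_n = -13.6057 Z² / n² eV.

At n = 6: E_6 = -13.6057 × 8² / 6² = -24.187911111 eV
At n = ∞: E_∞ = 0 eV

Ionization energy = E_∞ - E_6 = 0 - (-24.187911111) = 24.187911111 eV
Ionization energy ≈ 24.187911 eV

This is also called the binding energy of the electron in state n = 6.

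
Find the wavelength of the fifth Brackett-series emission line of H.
1816.92248 nm

The lines of a series are numbered from the longest wavelength (smallest ΔE) outward; the fifth line is the transition from n = n_f + 5 to n_f.
The Brackett series has all transitions ending at n_f = 4.

For H, the fifth line (ε-line) is the jump from n = 9 to n = 4:
E_9 = -13.6057 / 9² = -0.16797160494 eV
E_4 = -13.6057 / 4² = -0.85035625000 eV
ΔE = E_9 - E_4 = 0.68238464506 eV

λ = hc/E = 1239.84 eV·nm / 0.68238464506 eV
λ = 1816.92248 nm

This is the ε-line of the Brackett series in H.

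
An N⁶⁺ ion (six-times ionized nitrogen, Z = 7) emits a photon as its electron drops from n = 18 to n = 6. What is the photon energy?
16.461217 eV

The energy levels are E_n = -13.6057 Z² eV / n².

Energy at n = 18: E_18 = -13.6057 × 7² / 18² = -2.057652160 eV
Energy at n = 6: E_6 = -13.6057 × 7² / 6² = -18.518869444 eV

For emission (electron falling to lower state), the photon energy is:
E_photon = E_18 - E_6 = |-2.057652160 - (-18.518869444)|
E_photon = 16.461217 eV

This energy is carried away by the emitted photon.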